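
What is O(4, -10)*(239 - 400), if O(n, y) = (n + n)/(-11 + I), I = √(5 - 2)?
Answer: 7084/59 + 644*√3/59 ≈ 138.97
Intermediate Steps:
I = √3 ≈ 1.7320
O(n, y) = 2*n/(-11 + √3) (O(n, y) = (n + n)/(-11 + √3) = (2*n)/(-11 + √3) = 2*n/(-11 + √3))
O(4, -10)*(239 - 400) = (-11/59*4 - 1/59*4*√3)*(239 - 400) = (-44/59 - 4*√3/59)*(-161) = 7084/59 + 644*√3/59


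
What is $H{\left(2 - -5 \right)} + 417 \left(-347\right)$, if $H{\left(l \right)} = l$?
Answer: $-144692$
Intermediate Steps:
$H{\left(2 - -5 \right)} + 417 \left(-347\right) = \left(2 - -5\right) + 417 \left(-347\right) = \left(2 + 5\right) - 144699 = 7 - 144699 = -144692$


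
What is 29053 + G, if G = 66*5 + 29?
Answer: 29412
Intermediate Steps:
G = 359 (G = 330 + 29 = 359)
29053 + G = 29053 + 359 = 29412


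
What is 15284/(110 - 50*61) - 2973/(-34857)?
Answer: -14555938/2846655 ≈ -5.1133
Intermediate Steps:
15284/(110 - 50*61) - 2973/(-34857) = 15284/(110 - 3050) - 2973*(-1/34857) = 15284/(-2940) + 991/11619 = 15284*(-1/2940) + 991/11619 = -3821/735 + 991/11619 = -14555938/2846655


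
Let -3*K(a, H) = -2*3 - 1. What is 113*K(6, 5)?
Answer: 791/3 ≈ 263.67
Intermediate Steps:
K(a, H) = 7/3 (K(a, H) = -(-2*3 - 1)/3 = -(-6 - 1)/3 = -⅓*(-7) = 7/3)
113*K(6, 5) = 113*(7/3) = 791/3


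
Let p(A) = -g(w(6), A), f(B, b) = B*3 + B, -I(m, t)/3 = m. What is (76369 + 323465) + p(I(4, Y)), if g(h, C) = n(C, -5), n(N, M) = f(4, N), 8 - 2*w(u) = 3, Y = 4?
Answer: 399818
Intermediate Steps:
w(u) = 5/2 (w(u) = 4 - 1/2*3 = 4 - 3/2 = 5/2)
I(m, t) = -3*m
f(B, b) = 4*B (f(B, b) = 3*B + B = 4*B)
n(N, M) = 16 (n(N, M) = 4*4 = 16)
g(h, C) = 16
p(A) = -16 (p(A) = -1*16 = -16)
(76369 + 323465) + p(I(4, Y)) = (76369 + 323465) - 16 = 399834 - 16 = 399818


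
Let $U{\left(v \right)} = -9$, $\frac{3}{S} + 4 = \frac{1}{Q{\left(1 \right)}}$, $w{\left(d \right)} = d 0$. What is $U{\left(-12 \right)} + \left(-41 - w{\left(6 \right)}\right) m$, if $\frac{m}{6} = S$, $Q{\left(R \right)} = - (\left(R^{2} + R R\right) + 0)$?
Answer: $155$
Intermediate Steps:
$Q{\left(R \right)} = - 2 R^{2}$ ($Q{\left(R \right)} = - (\left(R^{2} + R^{2}\right) + 0) = - (2 R^{2} + 0) = - 2 R^{2}$)
$w{\left(d \right)} = 0$
$S = - \frac{2}{3}$ ($S = \frac{3}{-4 + \frac{1}{\left(-2\right) 1^{2}}} = \frac{3}{-4 + \frac{1}{\left(-2\right) 1}} = \frac{3}{-4 + \frac{1}{-2}} = \frac{3}{-4 - \frac{1}{2}} = \frac{3}{- \frac{9}{2}} = 3 \left(- \frac{2}{9}\right) = - \frac{2}{3} \approx -0.66667$)
$m = -4$ ($m = 6 \left(- \frac{2}{3}\right) = -4$)
$U{\left(-12 \right)} + \left(-41 - w{\left(6 \right)}\right) m = -9 + \left(-41 - 0\right) \left(-4\right) = -9 + \left(-41 + 0\right) \left(-4\right) = -9 - -164 = -9 + 164 = 155$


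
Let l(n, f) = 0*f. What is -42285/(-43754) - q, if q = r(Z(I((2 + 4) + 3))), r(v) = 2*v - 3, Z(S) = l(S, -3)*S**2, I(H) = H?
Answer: 173547/43754 ≈ 3.9664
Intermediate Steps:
l(n, f) = 0
Z(S) = 0 (Z(S) = 0*S**2 = 0)
r(v) = -3 + 2*v
q = -3 (q = -3 + 2*0 = -3 + 0 = -3)
-42285/(-43754) - q = -42285/(-43754) - 1*(-3) = -42285*(-1/43754) + 3 = 42285/43754 + 3 = 173547/43754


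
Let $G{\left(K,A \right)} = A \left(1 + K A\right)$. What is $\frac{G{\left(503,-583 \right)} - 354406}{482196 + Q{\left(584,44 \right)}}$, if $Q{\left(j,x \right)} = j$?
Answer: $\frac{85304589}{241390} \approx 353.39$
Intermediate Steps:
$G{\left(K,A \right)} = A \left(1 + A K\right)$
$\frac{G{\left(503,-583 \right)} - 354406}{482196 + Q{\left(584,44 \right)}} = \frac{- 583 \left(1 - 293249\right) - 354406}{482196 + 584} = \frac{- 583 \left(1 - 293249\right) - 354406}{482780} = \left(\left(-583\right) \left(-293248\right) - 354406\right) \frac{1}{482780} = \left(170963584 - 354406\right) \frac{1}{482780} = 170609178 \cdot \frac{1}{482780} = \frac{85304589}{241390}$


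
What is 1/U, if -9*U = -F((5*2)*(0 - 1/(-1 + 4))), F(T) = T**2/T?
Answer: -27/10 ≈ -2.7000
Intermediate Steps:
F(T) = T
U = -10/27 (U = -(-1)*(5*2)*(0 - 1/(-1 + 4))/9 = -(-1)*10*(0 - 1/3)/9 = -(-1)*10*(-1/3)/9 = -(-1)*(-10)/(9*3) = -1/9*10/3 = -10/27 ≈ -0.37037)
1/U = 1/(-10/27) = -27/10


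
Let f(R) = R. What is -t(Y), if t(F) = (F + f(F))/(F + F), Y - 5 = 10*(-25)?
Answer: -1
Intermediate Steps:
Y = -245 (Y = 5 + 10*(-25) = 5 - 250 = -245)
t(F) = 1 (t(F) = (F + F)/(F + F) = (2*F)/((2*F)) = (2*F)*(1/(2*F)) = 1)
-t(Y) = -1*1 = -1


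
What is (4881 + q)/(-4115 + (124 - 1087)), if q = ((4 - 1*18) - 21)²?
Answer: -3053/2539 ≈ -1.2024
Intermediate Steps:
q = 1225 (q = ((4 - 18) - 21)² = (-14 - 21)² = (-35)² = 1225)
(4881 + q)/(-4115 + (124 - 1087)) = (4881 + 1225)/(-4115 + (124 - 1087)) = 6106/(-4115 - 963) = 6106/(-5078) = 6106*(-1/5078) = -3053/2539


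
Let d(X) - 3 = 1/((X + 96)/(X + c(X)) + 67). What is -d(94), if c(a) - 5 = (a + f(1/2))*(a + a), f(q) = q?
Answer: -721860/239429 ≈ -3.0149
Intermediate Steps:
c(a) = 5 + 2*a*(½ + a) (c(a) = 5 + (a + 1/2)*(a + a) = 5 + (a + ½)*(2*a) = 5 + (½ + a)*(2*a) = 5 + 2*a*(½ + a))
d(X) = 3 + 1/(67 + (96 + X)/(5 + 2*X + 2*X²)) (d(X) = 3 + 1/((X + 96)/(X + (5 + X + 2*X²)) + 67) = 3 + 1/((96 + X)/(5 + 2*X + 2*X²) + 67) = 3 + 1/(67 + (96 + X)/(5 + 2*X + 2*X²)))
-d(94) = -(1298 + 404*94² + 407*94)/(431 + 134*94² + 135*94) = -(1298 + 404*8836 + 38258)/(431 + 134*8836 + 12690) = -(1298 + 3569744 + 38258)/(431 + 1184024 + 12690) = -3609300/1197145 = -1*721860/239429 = -721860/239429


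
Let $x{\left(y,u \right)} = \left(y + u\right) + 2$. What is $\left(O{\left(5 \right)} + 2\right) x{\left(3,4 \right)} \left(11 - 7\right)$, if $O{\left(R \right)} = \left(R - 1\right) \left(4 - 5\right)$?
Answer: $-72$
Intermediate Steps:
$x{\left(y,u \right)} = 2 + u + y$ ($x{\left(y,u \right)} = \left(u + y\right) + 2 = 2 + u + y$)
$O{\left(R \right)} = 1 - R$ ($O{\left(R \right)} = \left(-1 + R\right) \left(-1\right) = 1 - R$)
$\left(O{\left(5 \right)} + 2\right) x{\left(3,4 \right)} \left(11 - 7\right) = \left(\left(1 - 5\right) + 2\right) \left(2 + 4 + 3\right) \left(11 - 7\right) = \left(\left(1 - 5\right) + 2\right) 9 \cdot 4 = \left(-4 + 2\right) 9 \cdot 4 = \left(-2\right) 9 \cdot 4 = \left(-18\right) 4 = -72$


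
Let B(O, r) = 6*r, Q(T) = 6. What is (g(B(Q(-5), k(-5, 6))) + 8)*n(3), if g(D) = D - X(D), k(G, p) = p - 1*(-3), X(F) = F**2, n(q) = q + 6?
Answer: -25686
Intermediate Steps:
n(q) = 6 + q
k(G, p) = 3 + p (k(G, p) = p + 3 = 3 + p)
g(D) = D - D**2
(g(B(Q(-5), k(-5, 6))) + 8)*n(3) = ((6*(3 + 6))*(1 - 6*(3 + 6)) + 8)*(6 + 3) = ((6*9)*(1 - 6*9) + 8)*9 = (54*(1 - 1*54) + 8)*9 = (54*(1 - 54) + 8)*9 = (54*(-53) + 8)*9 = (-2862 + 8)*9 = -2854*9 = -25686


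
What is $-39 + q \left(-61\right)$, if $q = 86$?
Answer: $-5285$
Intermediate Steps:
$-39 + q \left(-61\right) = -39 + 86 \left(-61\right) = -39 - 5246 = -5285$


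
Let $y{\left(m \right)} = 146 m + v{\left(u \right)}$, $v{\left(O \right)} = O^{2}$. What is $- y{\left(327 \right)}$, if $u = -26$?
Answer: $-48418$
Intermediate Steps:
$y{\left(m \right)} = 676 + 146 m$ ($y{\left(m \right)} = 146 m + \left(-26\right)^{2} = 146 m + 676 = 676 + 146 m$)
$- y{\left(327 \right)} = - (676 + 146 \cdot 327) = - (676 + 47742) = \left(-1\right) 48418 = -48418$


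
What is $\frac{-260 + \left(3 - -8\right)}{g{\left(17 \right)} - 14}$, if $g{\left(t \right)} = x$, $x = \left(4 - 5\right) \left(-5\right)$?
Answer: $\frac{83}{3} \approx 27.667$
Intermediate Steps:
$x = 5$ ($x = \left(-1\right) \left(-5\right) = 5$)
$g{\left(t \right)} = 5$
$\frac{-260 + \left(3 - -8\right)}{g{\left(17 \right)} - 14} = \frac{-260 + \left(3 - -8\right)}{5 - 14} = \frac{-260 + \left(3 + 8\right)}{-9} = \left(-260 + 11\right) \left(- \frac{1}{9}\right) = \left(-249\right) \left(- \frac{1}{9}\right) = \frac{83}{3}$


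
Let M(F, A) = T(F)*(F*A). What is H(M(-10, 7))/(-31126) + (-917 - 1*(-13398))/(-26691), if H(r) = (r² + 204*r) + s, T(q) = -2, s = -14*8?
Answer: -119352341/59341719 ≈ -2.0113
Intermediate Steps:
s = -112
M(F, A) = -2*A*F (M(F, A) = -2*F*A = -2*A*F)
H(r) = -112 + r² + 204*r (H(r) = (r² + 204*r) - 112 = -112 + r² + 204*r)
H(M(-10, 7))/(-31126) + (-917 - 1*(-13398))/(-26691) = (-112 + (-2*7*(-10))² + 204*(-2*7*(-10)))/(-31126) + (-917 - 1*(-13398))/(-26691) = (-112 + 140² + 204*140)*(-1/31126) + (-917 + 13398)*(-1/26691) = (-112 + 19600 + 28560)*(-1/31126) + 12481*(-1/26691) = 48048*(-1/31126) - 1783/3813 = -24024/15563 - 1783/3813 = -119352341/59341719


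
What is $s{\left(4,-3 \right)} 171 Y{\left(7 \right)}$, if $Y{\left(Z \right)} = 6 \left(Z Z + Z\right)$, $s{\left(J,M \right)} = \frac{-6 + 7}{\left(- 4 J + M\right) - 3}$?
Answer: $- \frac{28728}{11} \approx -2611.6$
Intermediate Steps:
$s{\left(J,M \right)} = \frac{1}{-3 + M - 4 J}$ ($s{\left(J,M \right)} = 1 \frac{1}{\left(M - 4 J\right) - 3} = 1 \frac{1}{-3 + M - 4 J} = \frac{1}{-3 + M - 4 J}$)
$Y{\left(Z \right)} = 6 Z + 6 Z^{2}$ ($Y{\left(Z \right)} = 6 \left(Z^{2} + Z\right) = 6 \left(Z + Z^{2}\right) = 6 Z + 6 Z^{2}$)
$s{\left(4,-3 \right)} 171 Y{\left(7 \right)} = - \frac{1}{3 - -3 + 4 \cdot 4} \cdot 171 \cdot 6 \cdot 7 \left(1 + 7\right) = - \frac{1}{3 + 3 + 16} \cdot 171 \cdot 6 \cdot 7 \cdot 8 = - \frac{1}{22} \cdot 171 \cdot 336 = \left(-1\right) \frac{1}{22} \cdot 171 \cdot 336 = \left(- \frac{1}{22}\right) 171 \cdot 336 = \left(- \frac{171}{22}\right) 336 = - \frac{28728}{11}$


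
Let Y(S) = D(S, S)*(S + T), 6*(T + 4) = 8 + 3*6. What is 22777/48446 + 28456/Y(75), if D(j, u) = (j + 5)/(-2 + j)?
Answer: 18895043219/54743980 ≈ 345.15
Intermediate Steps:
T = 1/3 (T = -4 + (8 + 3*6)/6 = -4 + (8 + 18)/6 = -4 + (1/6)*26 = -4 + 13/3 = 1/3 ≈ 0.33333)
D(j, u) = (5 + j)/(-2 + j)
Y(S) = (5 + S)*(1/3 + S)/(-2 + S) (Y(S) = ((5 + S)/(-2 + S))*(S + 1/3) = ((5 + S)/(-2 + S))*(1/3 + S) = (5 + S)*(1/3 + S)/(-2 + S))
22777/48446 + 28456/Y(75) = 22777/48446 + 28456/(((1 + 3*75)*(5 + 75)/(3*(-2 + 75)))) = 22777*(1/48446) + 28456/(((1/3)*(1 + 225)*80/73)) = 22777/48446 + 28456/(((1/3)*(1/73)*226*80)) = 22777/48446 + 28456/(18080/219) = 22777/48446 + 28456*(219/18080) = 22777/48446 + 778983/2260 = 18895043219/54743980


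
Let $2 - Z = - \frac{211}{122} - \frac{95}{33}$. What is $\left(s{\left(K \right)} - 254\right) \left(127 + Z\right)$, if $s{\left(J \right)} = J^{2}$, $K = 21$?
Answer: $\frac{9144419}{366} \approx 24985.0$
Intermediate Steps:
$Z = \frac{26605}{4026}$ ($Z = 2 - \left(- \frac{211}{122} - \frac{95}{33}\right) = 2 - - \frac{18553}{4026} = 2 + \frac{18553}{4026} = \frac{26605}{4026} \approx 6.6083$)
$\left(s{\left(K \right)} - 254\right) \left(127 + Z\right) = \left(21^{2} - 254\right) \left(127 + \frac{26605}{4026}\right) = \left(441 - 254\right) \frac{537907}{4026} = 187 \cdot \frac{537907}{4026} = \frac{9144419}{366}$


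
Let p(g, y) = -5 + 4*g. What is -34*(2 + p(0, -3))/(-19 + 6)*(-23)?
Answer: 2346/13 ≈ 180.46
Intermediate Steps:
-34*(2 + p(0, -3))/(-19 + 6)*(-23) = -34*(2 + (-5 + 4*0))/(-19 + 6)*(-23) = -34*(2 + (-5 + 0))/(-13)*(-23) = -34*(2 - 5)*(-1)/13*(-23) = -(-102)*(-1)/13*(-23) = -34*3/13*(-23) = -102/13*(-23) = 2346/13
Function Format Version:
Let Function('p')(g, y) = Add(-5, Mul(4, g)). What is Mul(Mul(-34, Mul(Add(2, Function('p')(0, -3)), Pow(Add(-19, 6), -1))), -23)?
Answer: Rational(2346, 13) ≈ 180.46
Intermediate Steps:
Mul(Mul(-34, Mul(Add(2, Function('p')(0, -3)), Pow(Add(-19, 6), -1))), -23) = Mul(Mul(-34, Mul(Add(2, Add(-5, Mul(4, 0))), Pow(Add(-19, 6), -1))), -23) = Mul(Mul(-34, Mul(Add(2, Add(-5, 0)), Pow(-13, -1))), -23) = Mul(Mul(-34, Mul(Add(2, -5), Rational(-1, 13))), -23) = Mul(Mul(-34, Mul(-3, Rational(-1, 13))), -23) = Mul(Mul(-34, Rational(3, 13)), -23) = Mul(Rational(-102, 13), -23) = Rational(2346, 13)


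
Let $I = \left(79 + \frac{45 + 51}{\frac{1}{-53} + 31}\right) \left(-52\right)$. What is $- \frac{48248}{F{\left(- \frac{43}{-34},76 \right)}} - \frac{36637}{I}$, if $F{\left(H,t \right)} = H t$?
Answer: $- \frac{1412835971039}{2863549052} \approx -493.39$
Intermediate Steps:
$I = - \frac{3504956}{821}$ ($I = \left(79 + \frac{96}{- \frac{1}{53} + 31}\right) \left(-52\right) = \left(79 + \frac{96}{\frac{1642}{53}}\right) \left(-52\right) = \left(79 + 96 \cdot \frac{53}{1642}\right) \left(-52\right) = \left(79 + \frac{2544}{821}\right) \left(-52\right) = \frac{67403}{821} \left(-52\right) = - \frac{3504956}{821} \approx -4269.1$)
$- \frac{48248}{F{\left(- \frac{43}{-34},76 \right)}} - \frac{36637}{I} = - \frac{48248}{- \frac{43}{-34} \cdot 76} - \frac{36637}{- \frac{3504956}{821}} = - \frac{48248}{\left(-43\right) \left(- \frac{1}{34}\right) 76} - - \frac{30078977}{3504956} = - \frac{48248}{\frac{43}{34} \cdot 76} + \frac{30078977}{3504956} = - \frac{48248}{\frac{1634}{17}} + \frac{30078977}{3504956} = \left(-48248\right) \frac{17}{1634} + \frac{30078977}{3504956} = - \frac{410108}{817} + \frac{30078977}{3504956} = - \frac{1412835971039}{2863549052}$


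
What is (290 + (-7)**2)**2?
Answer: 114921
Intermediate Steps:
(290 + (-7)**2)**2 = (290 + 49)**2 = 339**2 = 114921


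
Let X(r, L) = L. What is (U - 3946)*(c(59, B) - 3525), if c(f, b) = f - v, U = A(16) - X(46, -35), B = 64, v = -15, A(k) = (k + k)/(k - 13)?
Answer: 40380151/3 ≈ 1.3460e+7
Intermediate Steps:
A(k) = 2*k/(-13 + k) (A(k) = (2*k)/(-13 + k) = 2*k/(-13 + k))
U = 137/3 (U = 2*16/(-13 + 16) - 1*(-35) = 2*16/3 + 35 = 2*16*(⅓) + 35 = 32/3 + 35 = 137/3 ≈ 45.667)
c(f, b) = 15 + f (c(f, b) = f - 1*(-15) = f + 15 = 15 + f)
(U - 3946)*(c(59, B) - 3525) = (137/3 - 3946)*((15 + 59) - 3525) = -11701*(74 - 3525)/3 = -11701/3*(-3451) = 40380151/3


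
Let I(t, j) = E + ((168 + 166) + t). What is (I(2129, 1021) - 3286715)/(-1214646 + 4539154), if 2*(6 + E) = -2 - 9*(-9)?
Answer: -6568437/6649016 ≈ -0.98788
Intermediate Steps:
E = 67/2 (E = -6 + (-2 - 9*(-9))/2 = -6 + (-2 + 81)/2 = -6 + (1/2)*79 = -6 + 79/2 = 67/2 ≈ 33.500)
I(t, j) = 735/2 + t (I(t, j) = 67/2 + ((168 + 166) + t) = 67/2 + (334 + t) = 735/2 + t)
(I(2129, 1021) - 3286715)/(-1214646 + 4539154) = ((735/2 + 2129) - 3286715)/(-1214646 + 4539154) = (4993/2 - 3286715)/3324508 = -6568437/2*1/3324508 = -6568437/6649016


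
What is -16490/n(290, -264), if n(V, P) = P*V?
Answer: 1649/7656 ≈ 0.21539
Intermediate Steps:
-16490/n(290, -264) = -16490/((-264*290)) = -16490/(-76560) = -16490*(-1/76560) = 1649/7656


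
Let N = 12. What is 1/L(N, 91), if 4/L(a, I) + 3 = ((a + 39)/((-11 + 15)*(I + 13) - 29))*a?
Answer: -61/172 ≈ -0.35465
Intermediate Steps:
L(a, I) = 4/(-3 + a*(39 + a)/(23 + 4*I)) (L(a, I) = 4/(-3 + ((a + 39)/((-11 + 15)*(I + 13) - 29))*a) = 4/(-3 + ((39 + a)/(4*(13 + I) - 29))*a) = 4/(-3 + ((39 + a)/((52 + 4*I) - 29))*a) = 4/(-3 + ((39 + a)/(23 + 4*I))*a) = 4/(-3 + a*(39 + a)/(23 + 4*I)))
1/L(N, 91) = 1/(4*(23 + 4*91)/(-69 + 12**2 - 12*91 + 39*12)) = 1/(4*(23 + 364)/(-69 + 144 - 1092 + 468)) = 1/(4*387/(-549)) = 1/(4*(-1/549)*387) = 1/(-172/61) = -61/172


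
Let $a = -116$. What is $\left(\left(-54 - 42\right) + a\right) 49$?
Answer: $-10388$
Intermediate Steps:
$\left(\left(-54 - 42\right) + a\right) 49 = \left(\left(-54 - 42\right) - 116\right) 49 = \left(-96 - 116\right) 49 = \left(-212\right) 49 = -10388$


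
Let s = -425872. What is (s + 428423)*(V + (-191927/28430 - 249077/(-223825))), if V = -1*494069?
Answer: -1604052093036419533/1272668950 ≈ -1.2604e+9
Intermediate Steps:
V = -494069
(s + 428423)*(V + (-191927/28430 - 249077/(-223825))) = (-425872 + 428423)*(-494069 + (-191927/28430 - 249077/(-223825))) = 2551*(-494069 + (-191927*1/28430 - 249077*(-1/223825))) = 2551*(-494069 + (-191927/28430 + 249077/223825)) = 2551*(-494069 - 7175360333/1272668950) = 2551*(-628793450817883/1272668950) = -1604052093036419533/1272668950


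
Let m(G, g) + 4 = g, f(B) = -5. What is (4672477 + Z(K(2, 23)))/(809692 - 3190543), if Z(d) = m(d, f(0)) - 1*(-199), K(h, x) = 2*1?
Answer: -4672667/2380851 ≈ -1.9626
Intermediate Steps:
K(h, x) = 2
m(G, g) = -4 + g
Z(d) = 190 (Z(d) = (-4 - 5) - 1*(-199) = -9 + 199 = 190)
(4672477 + Z(K(2, 23)))/(809692 - 3190543) = (4672477 + 190)/(809692 - 3190543) = 4672667/(-2380851) = 4672667*(-1/2380851) = -4672667/2380851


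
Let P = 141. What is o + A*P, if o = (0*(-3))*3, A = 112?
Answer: 15792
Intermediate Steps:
o = 0 (o = 0*3 = 0)
o + A*P = 0 + 112*141 = 0 + 15792 = 15792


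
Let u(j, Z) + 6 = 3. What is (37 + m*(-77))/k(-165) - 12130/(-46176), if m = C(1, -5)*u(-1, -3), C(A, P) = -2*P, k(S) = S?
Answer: -17728937/1269840 ≈ -13.962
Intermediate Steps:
u(j, Z) = -3 (u(j, Z) = -6 + 3 = -3)
m = -30 (m = -2*(-5)*(-3) = 10*(-3) = -30)
(37 + m*(-77))/k(-165) - 12130/(-46176) = (37 - 30*(-77))/(-165) - 12130/(-46176) = (37 + 2310)*(-1/165) - 12130*(-1/46176) = 2347*(-1/165) + 6065/23088 = -2347/165 + 6065/23088 = -17728937/1269840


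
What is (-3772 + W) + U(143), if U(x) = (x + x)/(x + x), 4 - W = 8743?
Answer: -12510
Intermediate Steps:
W = -8739 (W = 4 - 1*8743 = 4 - 8743 = -8739)
U(x) = 1 (U(x) = (2*x)/((2*x)) = (2*x)*(1/(2*x)) = 1)
(-3772 + W) + U(143) = (-3772 - 8739) + 1 = -12511 + 1 = -12510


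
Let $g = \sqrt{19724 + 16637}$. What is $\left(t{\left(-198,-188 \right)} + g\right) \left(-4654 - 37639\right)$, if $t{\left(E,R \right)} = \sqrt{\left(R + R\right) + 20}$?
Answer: $- 42293 \sqrt{36361} - 84586 i \sqrt{89} \approx -8.0647 \cdot 10^{6} - 7.9798 \cdot 10^{5} i$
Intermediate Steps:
$t{\left(E,R \right)} = \sqrt{20 + 2 R}$ ($t{\left(E,R \right)} = \sqrt{2 R + 20} = \sqrt{20 + 2 R}$)
$g = \sqrt{36361} \approx 190.69$
$\left(t{\left(-198,-188 \right)} + g\right) \left(-4654 - 37639\right) = \left(\sqrt{20 + 2 \left(-188\right)} + \sqrt{36361}\right) \left(-4654 - 37639\right) = \left(\sqrt{20 - 376} + \sqrt{36361}\right) \left(-42293\right) = \left(\sqrt{-356} + \sqrt{36361}\right) \left(-42293\right) = \left(2 i \sqrt{89} + \sqrt{36361}\right) \left(-42293\right) = \left(\sqrt{36361} + 2 i \sqrt{89}\right) \left(-42293\right) = - 42293 \sqrt{36361} - 84586 i \sqrt{89}$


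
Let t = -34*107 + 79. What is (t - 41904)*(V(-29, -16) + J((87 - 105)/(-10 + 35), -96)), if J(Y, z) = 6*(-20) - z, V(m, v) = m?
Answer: 2409539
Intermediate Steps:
t = -3559 (t = -3638 + 79 = -3559)
J(Y, z) = -120 - z
(t - 41904)*(V(-29, -16) + J((87 - 105)/(-10 + 35), -96)) = (-3559 - 41904)*(-29 + (-120 - 1*(-96))) = -45463*(-29 + (-120 + 96)) = -45463*(-29 - 24) = -45463*(-53) = 2409539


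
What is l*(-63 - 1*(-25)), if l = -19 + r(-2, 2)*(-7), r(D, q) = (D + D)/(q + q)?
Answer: 456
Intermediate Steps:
r(D, q) = D/q (r(D, q) = (2*D)/((2*q)) = (2*D)*(1/(2*q)) = D/q)
l = -12 (l = -19 - 2/2*(-7) = -19 - 2*½*(-7) = -19 - 1*(-7) = -19 + 7 = -12)
l*(-63 - 1*(-25)) = -12*(-63 - 1*(-25)) = -12*(-63 + 25) = -12*(-38) = 456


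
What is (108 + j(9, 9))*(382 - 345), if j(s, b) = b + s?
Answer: 4662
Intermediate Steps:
(108 + j(9, 9))*(382 - 345) = (108 + (9 + 9))*(382 - 345) = (108 + 18)*37 = 126*37 = 4662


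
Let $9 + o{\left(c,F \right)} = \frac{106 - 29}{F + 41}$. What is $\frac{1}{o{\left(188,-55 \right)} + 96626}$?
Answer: $\frac{2}{193223} \approx 1.0351 \cdot 10^{-5}$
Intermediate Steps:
$o{\left(c,F \right)} = -9 + \frac{77}{41 + F}$ ($o{\left(c,F \right)} = -9 + \frac{106 - 29}{F + 41} = -9 + \frac{77}{41 + F}$)
$\frac{1}{o{\left(188,-55 \right)} + 96626} = \frac{1}{\frac{-292 - -495}{41 - 55} + 96626} = \frac{1}{\frac{-292 + 495}{-14} + 96626} = \frac{1}{\left(- \frac{1}{14}\right) 203 + 96626} = \frac{1}{- \frac{29}{2} + 96626} = \frac{1}{\frac{193223}{2}} = \frac{2}{193223}$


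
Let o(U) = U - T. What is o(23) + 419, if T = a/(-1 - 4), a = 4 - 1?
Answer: 2213/5 ≈ 442.60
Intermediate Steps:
a = 3
T = -⅗ (T = 3/(-1 - 4) = 3/(-5) = 3*(-⅕) = -⅗ ≈ -0.60000)
o(U) = ⅗ + U (o(U) = U - 1*(-⅗) = U + ⅗ = ⅗ + U)
o(23) + 419 = (⅗ + 23) + 419 = 118/5 + 419 = 2213/5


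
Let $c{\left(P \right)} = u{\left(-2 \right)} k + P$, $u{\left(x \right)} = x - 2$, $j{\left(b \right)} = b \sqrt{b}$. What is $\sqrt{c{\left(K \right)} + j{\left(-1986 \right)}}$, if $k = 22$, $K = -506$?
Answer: $\sqrt{-594 - 1986 i \sqrt{1986}} \approx 209.66 - 211.07 i$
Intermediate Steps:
$j{\left(b \right)} = b^{\frac{3}{2}}$
$u{\left(x \right)} = -2 + x$
$c{\left(P \right)} = -88 + P$ ($c{\left(P \right)} = \left(-2 - 2\right) 22 + P = \left(-4\right) 22 + P = -88 + P$)
$\sqrt{c{\left(K \right)} + j{\left(-1986 \right)}} = \sqrt{\left(-88 - 506\right) + \left(-1986\right)^{\frac{3}{2}}} = \sqrt{-594 - 1986 i \sqrt{1986}}$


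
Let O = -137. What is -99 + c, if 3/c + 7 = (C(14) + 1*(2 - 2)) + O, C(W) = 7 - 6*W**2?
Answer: -129990/1313 ≈ -99.002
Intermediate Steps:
c = -3/1313 (c = 3/(-7 + (((7 - 6*14**2) + 1*(2 - 2)) - 137)) = 3/(-7 + (((7 - 6*196) + 1*0) - 137)) = 3/(-7 + (((7 - 1176) + 0) - 137)) = 3/(-7 + ((-1169 + 0) - 137)) = 3/(-7 + (-1169 - 137)) = 3/(-7 - 1306) = 3/(-1313) = 3*(-1/1313) = -3/1313 ≈ -0.0022848)
-99 + c = -99 - 3/1313 = -129990/1313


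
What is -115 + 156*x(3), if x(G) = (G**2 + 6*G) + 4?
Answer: 4721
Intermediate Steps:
x(G) = 4 + G**2 + 6*G
-115 + 156*x(3) = -115 + 156*(4 + 3**2 + 6*3) = -115 + 156*(4 + 9 + 18) = -115 + 156*31 = -115 + 4836 = 4721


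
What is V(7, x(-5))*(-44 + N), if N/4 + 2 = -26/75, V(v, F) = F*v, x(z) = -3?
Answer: 28028/25 ≈ 1121.1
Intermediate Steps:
N = -704/75 (N = -8 + 4*(-26/75) = -8 - 104/75 = -704/75 ≈ -9.3867)
V(7, x(-5))*(-44 + N) = (-3*7)*(-44 - 704/75) = -21*(-4004/75) = 28028/25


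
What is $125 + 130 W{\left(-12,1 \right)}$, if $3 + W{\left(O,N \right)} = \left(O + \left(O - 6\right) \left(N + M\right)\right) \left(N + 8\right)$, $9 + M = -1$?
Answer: $175235$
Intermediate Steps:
$M = -10$ ($M = -9 - 1 = -10$)
$W{\left(O,N \right)} = -3 + \left(8 + N\right) \left(O + \left(-10 + N\right) \left(-6 + O\right)\right)$ ($W{\left(O,N \right)} = -3 + \left(O + \left(O - 6\right) \left(N - 10\right)\right) \left(N + 8\right) = -3 + \left(O + \left(-6 + O\right) \left(-10 + N\right)\right) \left(8 + N\right) = -3 + \left(O + \left(-10 + N\right) \left(-6 + O\right)\right) \left(8 + N\right) = -3 + \left(8 + N\right) \left(O + \left(-10 + N\right) \left(-6 + O\right)\right)$)
$125 + 130 W{\left(-12,1 \right)} = 125 + 130 \left(477 - -864 - 6 \cdot 1^{2} + 12 \cdot 1 - 12 \cdot 1^{2} - 1 \left(-12\right)\right) = 125 + 130 \left(477 + 864 - 6 + 12 - 12 + 12\right) = 125 + 130 \cdot 1347 = 125 + 175110 = 175235$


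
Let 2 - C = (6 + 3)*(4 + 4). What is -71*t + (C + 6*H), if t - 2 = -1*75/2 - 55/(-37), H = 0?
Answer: 173527/74 ≈ 2345.0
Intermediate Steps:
C = -70 (C = 2 - (6 + 3)*(4 + 4) = 2 - 9*8 = 2 - 1*72 = 2 - 72 = -70)
t = -2517/74 (t = 2 + (-1*75/2 - 55/(-37)) = 2 + (-75*1/2 - 55*(-1/37)) = 2 + (-75/2 + 55/37) = 2 - 2665/74 = -2517/74 ≈ -34.013)
-71*t + (C + 6*H) = -71*(-2517/74) + (-70 + 6*0) = 178707/74 + (-70 + 0) = 178707/74 - 70 = 173527/74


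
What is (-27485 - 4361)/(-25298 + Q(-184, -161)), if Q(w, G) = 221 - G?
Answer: 15923/12458 ≈ 1.2781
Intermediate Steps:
(-27485 - 4361)/(-25298 + Q(-184, -161)) = (-27485 - 4361)/(-25298 + (221 - 1*(-161))) = -31846/(-25298 + (221 + 161)) = -31846/(-25298 + 382) = -31846/(-24916) = -31846*(-1/24916) = 15923/12458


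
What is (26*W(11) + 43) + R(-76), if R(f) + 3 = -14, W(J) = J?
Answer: 312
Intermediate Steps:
R(f) = -17 (R(f) = -3 - 14 = -17)
(26*W(11) + 43) + R(-76) = (26*11 + 43) - 17 = (286 + 43) - 17 = 329 - 17 = 312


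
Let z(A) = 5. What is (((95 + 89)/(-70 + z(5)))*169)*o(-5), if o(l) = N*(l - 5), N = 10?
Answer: 47840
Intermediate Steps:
o(l) = -50 + 10*l (o(l) = 10*(l - 5) = 10*(-5 + l) = -50 + 10*l)
(((95 + 89)/(-70 + z(5)))*169)*o(-5) = (((95 + 89)/(-70 + 5))*169)*(-50 + 10*(-5)) = ((184/(-65))*169)*(-50 - 50) = ((184*(-1/65))*169)*(-100) = -184/65*169*(-100) = -2392/5*(-100) = 47840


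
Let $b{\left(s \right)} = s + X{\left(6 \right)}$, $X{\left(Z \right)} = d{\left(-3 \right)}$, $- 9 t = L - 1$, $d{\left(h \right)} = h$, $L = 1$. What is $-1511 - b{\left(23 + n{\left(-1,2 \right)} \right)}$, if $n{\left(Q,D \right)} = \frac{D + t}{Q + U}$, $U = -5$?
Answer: $- \frac{4592}{3} \approx -1530.7$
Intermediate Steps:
$t = 0$ ($t = - \frac{1 - 1}{9} = \left(- \frac{1}{9}\right) 0 = 0$)
$X{\left(Z \right)} = -3$
$n{\left(Q,D \right)} = \frac{D}{-5 + Q}$ ($n{\left(Q,D \right)} = \frac{D + 0}{Q - 5} = \frac{D}{-5 + Q}$)
$b{\left(s \right)} = -3 + s$ ($b{\left(s \right)} = s - 3 = -3 + s$)
$-1511 - b{\left(23 + n{\left(-1,2 \right)} \right)} = -1511 - \left(-3 + \left(23 + \frac{2}{-5 - 1}\right)\right) = -1511 - \left(-3 + \left(23 + \frac{2}{-6}\right)\right) = -1511 - \left(-3 + \left(23 + 2 \left(- \frac{1}{6}\right)\right)\right) = -1511 - \left(-3 + \left(23 - \frac{1}{3}\right)\right) = -1511 - \left(-3 + \frac{68}{3}\right) = -1511 - \frac{59}{3} = - \frac{4592}{3}$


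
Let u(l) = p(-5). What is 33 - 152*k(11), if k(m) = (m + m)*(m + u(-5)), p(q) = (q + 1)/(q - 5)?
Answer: -190443/5 ≈ -38089.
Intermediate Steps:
p(q) = (1 + q)/(-5 + q)
u(l) = ⅖ (u(l) = (1 - 5)/(-5 - 5) = -4/(-10) = -⅒*(-4) = ⅖)
k(m) = 2*m*(⅖ + m) (k(m) = (m + m)*(m + ⅖) = (2*m)*(⅖ + m) = 2*m*(⅖ + m))
33 - 152*k(11) = 33 - 304*11*(2 + 5*11)/5 = 33 - 304*11*(2 + 55)/5 = 33 - 304*11*57/5 = 33 - 152*1254/5 = 33 - 190608/5 = -190443/5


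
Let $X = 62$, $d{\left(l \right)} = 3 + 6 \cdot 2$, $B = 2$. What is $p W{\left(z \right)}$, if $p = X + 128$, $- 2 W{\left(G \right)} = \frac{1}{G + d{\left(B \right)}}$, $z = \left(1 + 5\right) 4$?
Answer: $- \frac{95}{39} \approx -2.4359$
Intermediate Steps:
$d{\left(l \right)} = 15$ ($d{\left(l \right)} = 3 + 12 = 15$)
$z = 24$ ($z = 6 \cdot 4 = 24$)
$W{\left(G \right)} = - \frac{1}{2 \left(15 + G\right)}$ ($W{\left(G \right)} = - \frac{1}{2 \left(G + 15\right)} = - \frac{1}{2 \left(15 + G\right)}$)
$p = 190$ ($p = 62 + 128 = 190$)
$p W{\left(z \right)} = 190 \left(- \frac{1}{30 + 2 \cdot 24}\right) = 190 \left(- \frac{1}{30 + 48}\right) = 190 \left(- \frac{1}{78}\right) = - \frac{95}{39}$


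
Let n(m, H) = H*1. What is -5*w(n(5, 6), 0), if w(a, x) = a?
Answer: -30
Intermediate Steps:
n(m, H) = H
-5*w(n(5, 6), 0) = -5*6 = -30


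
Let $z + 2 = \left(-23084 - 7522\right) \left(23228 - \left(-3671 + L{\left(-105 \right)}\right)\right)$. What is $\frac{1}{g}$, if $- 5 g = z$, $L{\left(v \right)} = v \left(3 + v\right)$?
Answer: $\frac{5}{495480536} \approx 1.0091 \cdot 10^{-8}$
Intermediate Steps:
$z = -495480536$ ($z = -2 + \left(-23084 - 7522\right) \left(23228 + \left(3671 - - 105 \left(3 - 105\right)\right)\right) = -2 - 30606 \left(23228 + \left(3671 - \left(-105\right) \left(-102\right)\right)\right) = -2 - 30606 \left(23228 + \left(3671 - 10710\right)\right) = -2 - 30606 \left(23228 - 7039\right) = -2 - 495480534 = -495480536$)
$g = \frac{495480536}{5}$ ($g = \left(- \frac{1}{5}\right) \left(-495480536\right) = \frac{495480536}{5} \approx 9.9096 \cdot 10^{7}$)
$\frac{1}{g} = \frac{1}{\frac{495480536}{5}} = \frac{5}{495480536}$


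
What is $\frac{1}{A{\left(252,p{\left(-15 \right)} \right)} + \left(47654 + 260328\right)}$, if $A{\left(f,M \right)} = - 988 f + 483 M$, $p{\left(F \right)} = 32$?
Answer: $\frac{1}{74462} \approx 1.343 \cdot 10^{-5}$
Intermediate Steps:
$\frac{1}{A{\left(252,p{\left(-15 \right)} \right)} + \left(47654 + 260328\right)} = \frac{1}{\left(\left(-988\right) 252 + 483 \cdot 32\right) + \left(47654 + 260328\right)} = \frac{1}{\left(-248976 + 15456\right) + 307982} = \frac{1}{-233520 + 307982} = \frac{1}{74462}$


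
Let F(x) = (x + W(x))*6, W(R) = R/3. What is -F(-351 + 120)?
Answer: 1848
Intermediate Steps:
W(R) = R/3 (W(R) = R*(⅓) = R/3)
F(x) = 8*x (F(x) = (x + x/3)*6 = (4*x/3)*6 = 8*x)
-F(-351 + 120) = -8*(-351 + 120) = -8*(-231) = -1*(-1848) = 1848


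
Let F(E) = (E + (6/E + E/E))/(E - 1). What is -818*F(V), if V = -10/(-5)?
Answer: -4908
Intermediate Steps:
V = 2 (V = -10*(-1/5) = 2)
F(E) = (1 + E + 6/E)/(-1 + E) (F(E) = (E + (6/E + 1))/(-1 + E) = (E + (1 + 6/E))/(-1 + E) = (1 + E + 6/E)/(-1 + E))
-818*F(V) = -818*(6 + 2 + 2**2)/(2*(-1 + 2)) = -409*(6 + 2 + 4)/1 = -409*12 = -818*6 = -4908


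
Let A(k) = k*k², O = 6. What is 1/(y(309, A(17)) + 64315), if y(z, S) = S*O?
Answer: 1/93793 ≈ 1.0662e-5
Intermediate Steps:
A(k) = k³
y(z, S) = 6*S (y(z, S) = S*6 = 6*S)
1/(y(309, A(17)) + 64315) = 1/(6*17³ + 64315) = 1/(6*4913 + 64315) = 1/(29478 + 64315) = 1/93793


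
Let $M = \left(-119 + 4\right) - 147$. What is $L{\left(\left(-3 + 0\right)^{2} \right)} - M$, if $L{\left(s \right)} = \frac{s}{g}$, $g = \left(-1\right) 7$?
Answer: $\frac{1825}{7} \approx 260.71$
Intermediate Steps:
$M = -262$ ($M = -115 - 147 = -262$)
$g = -7$
$L{\left(s \right)} = - \frac{s}{7}$ ($L{\left(s \right)} = \frac{s}{-7} = s \left(- \frac{1}{7}\right) = - \frac{s}{7}$)
$L{\left(\left(-3 + 0\right)^{2} \right)} - M = - \frac{\left(-3 + 0\right)^{2}}{7} - -262 = - \frac{\left(-3\right)^{2}}{7} + 262 = \left(- \frac{1}{7}\right) 9 + 262 = - \frac{9}{7} + 262 = \frac{1825}{7}$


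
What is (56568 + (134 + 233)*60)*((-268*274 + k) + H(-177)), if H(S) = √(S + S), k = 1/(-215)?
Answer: -1240737992028/215 + 78588*I*√354 ≈ -5.7709e+9 + 1.4786e+6*I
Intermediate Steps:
k = -1/215 ≈ -0.0046512
H(S) = √2*√S (H(S) = √(2*S) = √2*√S)
(56568 + (134 + 233)*60)*((-268*274 + k) + H(-177)) = (56568 + (134 + 233)*60)*((-268*274 - 1/215) + √2*√(-177)) = (56568 + 367*60)*((-73432 - 1/215) + √2*(I*√177)) = (56568 + 22020)*(-15787881/215 + I*√354) = 78588*(-15787881/215 + I*√354) = -1240737992028/215 + 78588*I*√354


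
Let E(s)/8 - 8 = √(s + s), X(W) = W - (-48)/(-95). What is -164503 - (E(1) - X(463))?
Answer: -15589928/95 - 8*√2 ≈ -1.6412e+5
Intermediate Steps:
X(W) = -48/95 + W (X(W) = W - (-48)*(-1)/95 = W - 1*48/95 = W - 48/95 = -48/95 + W)
E(s) = 64 + 8*√2*√s (E(s) = 64 + 8*√(s + s) = 64 + 8*√(2*s) = 64 + 8*(√2*√s) = 64 + 8*√2*√s)
-164503 - (E(1) - X(463)) = -164503 - ((64 + 8*√2*√1) - (-48/95 + 463)) = -164503 - ((64 + 8*√2*1) - 1*43937/95) = -164503 - ((64 + 8*√2) - 43937/95) = -164503 - (-37857/95 + 8*√2) = -164503 + (37857/95 - 8*√2) = -15589928/95 - 8*√2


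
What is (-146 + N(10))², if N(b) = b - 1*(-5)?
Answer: 17161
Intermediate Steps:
N(b) = 5 + b (N(b) = b + 5 = 5 + b)
(-146 + N(10))² = (-146 + (5 + 10))² = (-146 + 15)² = (-131)² = 17161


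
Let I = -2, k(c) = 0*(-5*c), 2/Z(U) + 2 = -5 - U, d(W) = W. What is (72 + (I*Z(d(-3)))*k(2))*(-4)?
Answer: -288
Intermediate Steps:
Z(U) = 2/(-7 - U) (Z(U) = 2/(-2 + (-5 - U)) = 2/(-7 - U))
k(c) = 0
(72 + (I*Z(d(-3)))*k(2))*(-4) = (72 - (-4)/(7 - 3)*0)*(-4) = (72 - (-4)/4*0)*(-4) = (72 - 2*(-½)*0)*(-4) = (72 + 1*0)*(-4) = (72 + 0)*(-4) = 72*(-4) = -288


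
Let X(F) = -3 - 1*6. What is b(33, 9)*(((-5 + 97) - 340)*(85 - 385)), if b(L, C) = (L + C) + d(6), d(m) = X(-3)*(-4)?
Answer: 5803200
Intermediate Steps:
X(F) = -9 (X(F) = -3 - 6 = -9)
d(m) = 36 (d(m) = -9*(-4) = 36)
b(L, C) = 36 + C + L (b(L, C) = (L + C) + 36 = (C + L) + 36 = 36 + C + L)
b(33, 9)*(((-5 + 97) - 340)*(85 - 385)) = (36 + 9 + 33)*(((-5 + 97) - 340)*(85 - 385)) = 78*((92 - 340)*(-300)) = 78*(-248*(-300)) = 78*74400 = 5803200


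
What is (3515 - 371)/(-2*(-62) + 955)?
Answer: 3144/1079 ≈ 2.9138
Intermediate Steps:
(3515 - 371)/(-2*(-62) + 955) = 3144/(124 + 955) = 3144/1079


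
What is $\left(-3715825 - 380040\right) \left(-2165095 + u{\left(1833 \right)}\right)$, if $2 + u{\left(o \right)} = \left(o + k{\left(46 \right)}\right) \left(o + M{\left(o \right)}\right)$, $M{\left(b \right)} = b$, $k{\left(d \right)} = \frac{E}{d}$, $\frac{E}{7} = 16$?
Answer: $- \frac{429914110064535}{23} \approx -1.8692 \cdot 10^{13}$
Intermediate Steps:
$E = 112$ ($E = 7 \cdot 16 = 112$)
$k{\left(d \right)} = \frac{112}{d}$
$u{\left(o \right)} = -2 + 2 o \left(\frac{56}{23} + o\right)$ ($u{\left(o \right)} = -2 + \left(o + \frac{112}{46}\right) \left(o + o\right) = -2 + \left(o + 112 \cdot \frac{1}{46}\right) 2 o = -2 + \left(o + \frac{56}{23}\right) 2 o = -2 + \left(\frac{56}{23} + o\right) 2 o = -2 + 2 o \left(\frac{56}{23} + o\right)$)
$\left(-3715825 - 380040\right) \left(-2165095 + u{\left(1833 \right)}\right) = \left(-3715825 - 380040\right) \left(-2165095 + \left(-2 + 2 \cdot 1833^{2} + \frac{112}{23} \cdot 1833\right)\right) = - 4095865 \left(-2165095 + \left(-2 + 2 \cdot 3359889 + \frac{205296}{23}\right)\right) = - 4095865 \left(-2165095 + \left(-2 + 6719778 + \frac{205296}{23}\right)\right) = - 4095865 \left(-2165095 + \frac{154760144}{23}\right) = \left(-4095865\right) \frac{104962959}{23} = - \frac{429914110064535}{23}$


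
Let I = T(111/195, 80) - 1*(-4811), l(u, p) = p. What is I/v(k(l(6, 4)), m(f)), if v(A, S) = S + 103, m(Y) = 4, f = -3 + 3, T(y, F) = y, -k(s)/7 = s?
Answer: 312752/6955 ≈ 44.968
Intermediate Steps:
k(s) = -7*s
f = 0
v(A, S) = 103 + S
I = 312752/65 (I = 111/195 - 1*(-4811) = 111*(1/195) + 4811 = 37/65 + 4811 = 312752/65 ≈ 4811.6)
I/v(k(l(6, 4)), m(f)) = 312752/(65*(103 + 4)) = (312752/65)/107 = (312752/65)*(1/107) = 312752/6955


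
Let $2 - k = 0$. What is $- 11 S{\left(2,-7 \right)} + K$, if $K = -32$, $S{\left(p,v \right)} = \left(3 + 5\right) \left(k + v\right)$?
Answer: $408$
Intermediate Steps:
$k = 2$ ($k = 2 - 0 = 2 + 0 = 2$)
$S{\left(p,v \right)} = 16 + 8 v$ ($S{\left(p,v \right)} = \left(3 + 5\right) \left(2 + v\right) = 8 \left(2 + v\right) = 16 + 8 v$)
$- 11 S{\left(2,-7 \right)} + K = - 11 \left(16 + 8 \left(-7\right)\right) - 32 = - 11 \left(16 - 56\right) - 32 = \left(-11\right) \left(-40\right) - 32 = 440 - 32 = 408$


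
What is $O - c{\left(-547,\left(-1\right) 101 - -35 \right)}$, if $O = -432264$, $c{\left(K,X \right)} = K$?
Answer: $-431717$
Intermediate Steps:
$O - c{\left(-547,\left(-1\right) 101 - -35 \right)} = -432264 - -547 = -432264 + 547 = -431717$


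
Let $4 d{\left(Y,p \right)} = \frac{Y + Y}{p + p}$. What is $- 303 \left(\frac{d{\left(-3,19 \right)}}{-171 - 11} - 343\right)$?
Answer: $\frac{1437545019}{13832} \approx 1.0393 \cdot 10^{5}$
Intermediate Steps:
$d{\left(Y,p \right)} = \frac{Y}{4 p}$ ($d{\left(Y,p \right)} = \frac{\left(Y + Y\right) \frac{1}{p + p}}{4} = \frac{2 Y \frac{1}{2 p}}{4} = \frac{Y \frac{1}{p}}{4} = \frac{Y}{4 p}$)
$- 303 \left(\frac{d{\left(-3,19 \right)}}{-171 - 11} - 343\right) = - 303 \left(\frac{\frac{1}{4} \left(-3\right) \frac{1}{19}}{-171 - 11} - 343\right) = - 303 \left(\frac{\frac{1}{4} \left(-3\right) \frac{1}{19}}{-182} - 343\right) = - 303 \left(\left(- \frac{3}{76}\right) \left(- \frac{1}{182}\right) - 343\right) = - 303 \left(\frac{3}{13832} - 343\right) = \left(-303\right) \left(- \frac{4744373}{13832}\right) = \frac{1437545019}{13832}$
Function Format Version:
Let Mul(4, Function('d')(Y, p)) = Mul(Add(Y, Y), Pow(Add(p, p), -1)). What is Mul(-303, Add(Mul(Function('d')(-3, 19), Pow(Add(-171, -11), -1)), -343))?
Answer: Rational(1437545019, 13832) ≈ 1.0393e+5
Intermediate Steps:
Function('d')(Y, p) = Mul(Rational(1, 4), Y, Pow(p, -1)) (Function('d')(Y, p) = Mul(Rational(1, 4), Mul(Add(Y, Y), Pow(Add(p, p), -1))) = Mul(Rational(1, 4), Mul(Mul(2, Y), Pow(Mul(2, p), -1))) = Mul(Rational(1, 4), Mul(Mul(2, Y), Mul(Rational(1, 2), Pow(p, -1)))) = Mul(Rational(1, 4), Mul(Y, Pow(p, -1))) = Mul(Rational(1, 4), Y, Pow(p, -1)))
Mul(-303, Add(Mul(Function('d')(-3, 19), Pow(Add(-171, -11), -1)), -343)) = Mul(-303, Add(Mul(Mul(Rational(1, 4), -3, Pow(19, -1)), Pow(Add(-171, -11), -1)), -343)) = Mul(-303, Add(Mul(Mul(Rational(1, 4), -3, Rational(1, 19)), Pow(-182, -1)), -343)) = Mul(-303, Add(Mul(Rational(-3, 76), Rational(-1, 182)), -343)) = Mul(-303, Add(Rational(3, 13832), -343)) = Mul(-303, Rational(-4744373, 13832)) = Rational(1437545019, 13832)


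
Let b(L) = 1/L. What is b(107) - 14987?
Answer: -1603608/107 ≈ -14987.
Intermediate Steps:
b(107) - 14987 = 1/107 - 14987 = -1603608/107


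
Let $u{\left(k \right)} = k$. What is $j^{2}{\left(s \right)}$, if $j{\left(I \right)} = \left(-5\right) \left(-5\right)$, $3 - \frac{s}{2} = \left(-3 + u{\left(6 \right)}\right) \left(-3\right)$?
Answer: $625$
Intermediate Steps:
$s = 24$ ($s = 6 - 2 \left(-3 + 6\right) \left(-3\right) = 6 - 2 \cdot 3 \left(-3\right) = 6 - -18 = 6 + 18 = 24$)
$j{\left(I \right)} = 25$
$j^{2}{\left(s \right)} = 25^{2} = 625$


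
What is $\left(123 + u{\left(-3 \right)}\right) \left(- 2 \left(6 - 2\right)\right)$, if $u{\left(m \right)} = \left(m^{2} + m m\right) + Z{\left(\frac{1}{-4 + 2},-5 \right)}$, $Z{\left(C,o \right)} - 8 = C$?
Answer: $-1188$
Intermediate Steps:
$Z{\left(C,o \right)} = 8 + C$
$u{\left(m \right)} = \frac{15}{2} + 2 m^{2}$ ($u{\left(m \right)} = \left(m^{2} + m m\right) + \left(8 + \frac{1}{-4 + 2}\right) = \left(m^{2} + m^{2}\right) + \left(8 + \frac{1}{-2}\right) = 2 m^{2} + \left(8 - \frac{1}{2}\right) = 2 m^{2} + \frac{15}{2} = \frac{15}{2} + 2 m^{2}$)
$\left(123 + u{\left(-3 \right)}\right) \left(- 2 \left(6 - 2\right)\right) = \left(123 + \left(\frac{15}{2} + 2 \left(-3\right)^{2}\right)\right) \left(- 2 \left(6 - 2\right)\right) = \left(123 + \left(\frac{15}{2} + 2 \cdot 9\right)\right) \left(\left(-2\right) 4\right) = \left(123 + \left(\frac{15}{2} + 18\right)\right) \left(-8\right) = \left(123 + \frac{51}{2}\right) \left(-8\right) = \frac{297}{2} \left(-8\right) = -1188$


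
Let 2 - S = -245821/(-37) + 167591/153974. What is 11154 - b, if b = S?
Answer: 101389611297/5697038 ≈ 17797.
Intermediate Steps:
S = -37844849445/5697038 (S = 2 - (-245821/(-37) + 167591/153974) = 2 - (-245821*(-1/37) + 167591*(1/153974)) = 2 - (245821/37 + 167591/153974) = 2 - 1*37856243521/5697038 = 2 - 37856243521/5697038 = -37844849445/5697038 ≈ -6642.9)
b = -37844849445/5697038 ≈ -6642.9
11154 - b = 11154 - 1*(-37844849445/5697038) = 11154 + 37844849445/5697038 = 101389611297/5697038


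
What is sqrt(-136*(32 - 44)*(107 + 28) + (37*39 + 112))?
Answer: 25*sqrt(355) ≈ 471.04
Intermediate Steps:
sqrt(-136*(32 - 44)*(107 + 28) + (37*39 + 112)) = sqrt(-(-1632)*135 + (1443 + 112)) = sqrt(-136*(-1620) + 1555) = sqrt(220320 + 1555) = sqrt(221875) = 25*sqrt(355)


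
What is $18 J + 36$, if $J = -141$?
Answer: $-2502$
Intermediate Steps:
$18 J + 36 = 18 \left(-141\right) + 36 = -2538 + 36 = -2502$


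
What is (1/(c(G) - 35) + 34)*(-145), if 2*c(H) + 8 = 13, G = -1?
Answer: -64032/13 ≈ -4925.5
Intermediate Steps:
c(H) = 5/2 (c(H) = -4 + (½)*13 = -4 + 13/2 = 5/2)
(1/(c(G) - 35) + 34)*(-145) = (1/(5/2 - 35) + 34)*(-145) = (1/(-65/2) + 34)*(-145) = (-2/65 + 34)*(-145) = (2208/65)*(-145) = -64032/13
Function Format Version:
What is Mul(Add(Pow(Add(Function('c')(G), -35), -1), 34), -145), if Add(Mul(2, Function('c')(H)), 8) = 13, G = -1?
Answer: Rational(-64032, 13) ≈ -4925.5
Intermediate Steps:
Function('c')(H) = Rational(5, 2) (Function('c')(H) = Add(-4, Mul(Rational(1, 2), 13)) = Add(-4, Rational(13, 2)) = Rational(5, 2))
Mul(Add(Pow(Add(Function('c')(G), -35), -1), 34), -145) = Mul(Add(Pow(Add(Rational(5, 2), -35), -1), 34), -145) = Mul(Add(Pow(Rational(-65, 2), -1), 34), -145) = Mul(Add(Rational(-2, 65), 34), -145) = Mul(Rational(2208, 65), -145) = Rational(-64032, 13)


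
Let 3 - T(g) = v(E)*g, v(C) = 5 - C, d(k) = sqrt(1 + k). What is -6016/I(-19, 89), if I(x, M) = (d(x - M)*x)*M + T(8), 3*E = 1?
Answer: 464736/688422703 - 22889376*I*sqrt(107)/688422703 ≈ 0.00067507 - 0.34393*I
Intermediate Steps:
E = 1/3 (E = (1/3)*1 = 1/3 ≈ 0.33333)
T(g) = 3 - 14*g/3 (T(g) = 3 - (5 - 1*1/3)*g = 3 - (5 - 1/3)*g = 3 - 14*g/3)
I(x, M) = -103/3 + M*x*sqrt(1 + x - M) (I(x, M) = (sqrt(1 + (x - M))*x)*M + (3 - 14/3*8) = (sqrt(1 + x - M)*x)*M + (3 - 112/3) = (x*sqrt(1 + x - M))*M - 103/3 = M*x*sqrt(1 + x - M) - 103/3 = -103/3 + M*x*sqrt(1 + x - M))
-6016/I(-19, 89) = -6016/(-103/3 + 89*(-19)*sqrt(1 - 19 - 1*89)) = -6016/(-103/3 + 89*(-19)*sqrt(1 - 19 - 89)) = -6016/(-103/3 + 89*(-19)*sqrt(-107)) = -6016/(-103/3 + 89*(-19)*(I*sqrt(107))) = -6016/(-103/3 - 1691*I*sqrt(107))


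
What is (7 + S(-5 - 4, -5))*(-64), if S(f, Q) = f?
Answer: 128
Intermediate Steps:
(7 + S(-5 - 4, -5))*(-64) = (7 + (-5 - 4))*(-64) = (7 - 9)*(-64) = -2*(-64) = 128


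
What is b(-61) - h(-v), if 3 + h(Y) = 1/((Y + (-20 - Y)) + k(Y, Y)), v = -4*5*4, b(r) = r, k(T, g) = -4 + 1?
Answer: -1333/23 ≈ -57.957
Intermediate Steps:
k(T, g) = -3
v = -80 (v = -20*4 = -80)
h(Y) = -70/23 (h(Y) = -3 + 1/((Y + (-20 - Y)) - 3) = -3 + 1/(-20 - 3) = -3 + 1/(-23) = -3 - 1/23 = -70/23)
b(-61) - h(-v) = -61 - 1*(-70/23) = -61 + 70/23 = -1333/23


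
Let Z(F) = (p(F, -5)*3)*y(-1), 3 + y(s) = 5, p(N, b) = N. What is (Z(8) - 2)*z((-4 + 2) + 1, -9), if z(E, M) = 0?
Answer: 0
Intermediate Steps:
y(s) = 2 (y(s) = -3 + 5 = 2)
Z(F) = 6*F (Z(F) = (F*3)*2 = (3*F)*2 = 6*F)
(Z(8) - 2)*z((-4 + 2) + 1, -9) = (6*8 - 2)*0 = (48 - 2)*0 = 46*0 = 0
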